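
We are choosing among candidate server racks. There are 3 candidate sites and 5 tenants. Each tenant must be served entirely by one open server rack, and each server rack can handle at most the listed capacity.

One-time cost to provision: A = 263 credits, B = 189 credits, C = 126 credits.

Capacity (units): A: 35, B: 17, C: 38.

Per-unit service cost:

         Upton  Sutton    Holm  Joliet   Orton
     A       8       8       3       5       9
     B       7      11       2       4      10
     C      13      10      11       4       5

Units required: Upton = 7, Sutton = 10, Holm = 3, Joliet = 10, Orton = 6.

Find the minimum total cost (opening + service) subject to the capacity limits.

Open {C}: Upton→C 13·7=91, Sutton→C 10·10=100, Holm→C 11·3=33, Joliet→C 4·10=40, Orton→C 5·6=30.
Loads: C carries 36/38. Service 294; fixed 126; total 420.
Next best feasible plan costs 540.

Minimum total cost: 420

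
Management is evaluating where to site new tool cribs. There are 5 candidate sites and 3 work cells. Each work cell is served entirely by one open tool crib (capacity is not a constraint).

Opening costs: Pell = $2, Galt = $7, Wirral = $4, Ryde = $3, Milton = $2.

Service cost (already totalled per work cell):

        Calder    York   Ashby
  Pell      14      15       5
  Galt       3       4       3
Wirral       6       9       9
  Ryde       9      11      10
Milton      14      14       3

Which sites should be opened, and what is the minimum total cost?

For any fixed open set, each work cell goes to its cheapest open site; total = fixed + service.
{Galt}: Calder→Galt 3, York→Galt 4, Ashby→Galt 3. Service 10; fixed 7; total 17.
{Pell, Galt}: service 10 + fixed 9 = 19
{Galt, Milton}: service 10 + fixed 9 = 19
{Pell, Galt, Wirral, Ryde, Milton}: service 10 + fixed 18 = 28
No other subset beats 17.

Open Galt only; minimum total cost 17.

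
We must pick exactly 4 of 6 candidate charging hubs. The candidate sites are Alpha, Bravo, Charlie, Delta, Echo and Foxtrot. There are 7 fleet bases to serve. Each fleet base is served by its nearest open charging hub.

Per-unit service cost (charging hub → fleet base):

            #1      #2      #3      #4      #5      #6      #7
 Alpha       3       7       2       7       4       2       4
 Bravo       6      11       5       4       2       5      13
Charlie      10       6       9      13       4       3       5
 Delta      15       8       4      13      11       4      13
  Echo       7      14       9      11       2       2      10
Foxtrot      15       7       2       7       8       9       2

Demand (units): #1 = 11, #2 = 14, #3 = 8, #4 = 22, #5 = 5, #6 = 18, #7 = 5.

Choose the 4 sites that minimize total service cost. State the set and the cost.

Choose Alpha, Bravo, Charlie and Foxtrot; total service cost 277.

With exactly 4 open, each fleet base uses its cheapest among the chosen.
{Alpha, Bravo, Charlie, Foxtrot}: #1→Alpha 3·11=33, #2→Charlie 6·14=84, #3→Alpha 2·8=16, #4→Bravo 4·22=88, #5→Bravo 2·5=10, #6→Alpha 2·18=36, #7→Foxtrot 2·5=10. Service cost 277.
{Alpha, Bravo, Charlie, Delta}: service cost 287
{Alpha, Bravo, Charlie, Echo}: service cost 287
Among all 15 size-4 choices, {Alpha, Bravo, Charlie, Foxtrot} is lowest.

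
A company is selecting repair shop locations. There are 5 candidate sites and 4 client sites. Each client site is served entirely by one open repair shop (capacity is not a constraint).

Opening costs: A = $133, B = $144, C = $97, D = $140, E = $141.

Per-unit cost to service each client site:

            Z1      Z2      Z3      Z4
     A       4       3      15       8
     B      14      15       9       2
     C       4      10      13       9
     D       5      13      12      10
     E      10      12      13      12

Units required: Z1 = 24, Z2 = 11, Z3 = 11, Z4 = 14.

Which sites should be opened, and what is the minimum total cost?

For any fixed open set, each client site goes to its cheapest open site; total = fixed + service.
{A, B}: Z1→A 4·24=96, Z2→A 3·11=33, Z3→B 9·11=99, Z4→B 2·14=28. Service 256; fixed 277; total 533.
{A}: service 406 + fixed 133 = 539
{C}: Z1→C 4·24=96, Z2→C 10·11=110, Z3→C 13·11=143, Z4→C 9·14=126. Service 475; fixed 97; total 572.
{A, B, C, D, E}: Z1→A 4·24=96, Z2→A 3·11=33, Z3→B 9·11=99, Z4→B 2·14=28. Service 256; fixed 655; total 911.
No other subset beats 533.

Open A and B; minimum total cost 533.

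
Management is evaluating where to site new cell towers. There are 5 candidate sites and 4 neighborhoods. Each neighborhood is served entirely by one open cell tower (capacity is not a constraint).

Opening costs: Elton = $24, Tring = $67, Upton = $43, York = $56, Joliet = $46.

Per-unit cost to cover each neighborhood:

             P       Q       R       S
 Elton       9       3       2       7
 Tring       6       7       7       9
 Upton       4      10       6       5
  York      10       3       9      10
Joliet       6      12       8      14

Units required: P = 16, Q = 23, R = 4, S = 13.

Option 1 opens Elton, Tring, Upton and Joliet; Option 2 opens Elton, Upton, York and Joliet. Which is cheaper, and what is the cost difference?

Option 2 is cheaper by 11.

Option 1: {Elton, Tring, Upton, Joliet}: P→Upton 4·16=64, Q→Elton 3·23=69, R→Elton 2·4=8, S→Upton 5·13=65. Service 206; fixed 180; total 386.
Option 2: {Elton, Upton, York, Joliet}: P→Upton 4·16=64, Q→Elton 3·23=69, R→Elton 2·4=8, S→Upton 5·13=65. Service 206; fixed 169; total 375.
Difference: |386 − 375| = 11.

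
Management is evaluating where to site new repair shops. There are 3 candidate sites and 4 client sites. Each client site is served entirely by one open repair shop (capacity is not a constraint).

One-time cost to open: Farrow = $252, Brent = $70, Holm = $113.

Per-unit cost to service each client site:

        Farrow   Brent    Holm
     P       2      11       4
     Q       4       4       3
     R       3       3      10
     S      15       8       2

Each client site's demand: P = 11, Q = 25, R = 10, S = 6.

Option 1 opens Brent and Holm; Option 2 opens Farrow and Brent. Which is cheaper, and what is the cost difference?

Option 1: {Brent, Holm}: P→Holm 4·11=44, Q→Holm 3·25=75, R→Brent 3·10=30, S→Holm 2·6=12. Service 161; fixed 183; total 344.
Option 2: {Farrow, Brent}: P→Farrow 2·11=22, Q→Farrow 4·25=100, R→Farrow 3·10=30, S→Brent 8·6=48. Service 200; fixed 322; total 522.
Difference: |344 − 522| = 178.

Option 1 is cheaper by 178.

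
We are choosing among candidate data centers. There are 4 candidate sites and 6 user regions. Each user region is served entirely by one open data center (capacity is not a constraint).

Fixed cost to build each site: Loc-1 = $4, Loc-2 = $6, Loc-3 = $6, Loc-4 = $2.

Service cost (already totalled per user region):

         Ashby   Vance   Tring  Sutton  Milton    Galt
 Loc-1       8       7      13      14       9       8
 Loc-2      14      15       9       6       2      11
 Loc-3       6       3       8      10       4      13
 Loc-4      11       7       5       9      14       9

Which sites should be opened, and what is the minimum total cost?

Open Loc-3 and Loc-4; minimum total cost 44.

For any fixed open set, each user region goes to its cheapest open site; total = fixed + service.
{Loc-3, Loc-4}: Ashby→Loc-3 6, Vance→Loc-3 3, Tring→Loc-4 5, Sutton→Loc-4 9, Milton→Loc-3 4, Galt→Loc-4 9. Service 36; fixed 8; total 44.
{Loc-2, Loc-3, Loc-4}: service 31 + fixed 14 = 45
{Loc-1, Loc-3, Loc-4}: service 35 + fixed 12 = 47
{Loc-1, Loc-2, Loc-3, Loc-4}: service 30 + fixed 18 = 48
No other subset beats 44.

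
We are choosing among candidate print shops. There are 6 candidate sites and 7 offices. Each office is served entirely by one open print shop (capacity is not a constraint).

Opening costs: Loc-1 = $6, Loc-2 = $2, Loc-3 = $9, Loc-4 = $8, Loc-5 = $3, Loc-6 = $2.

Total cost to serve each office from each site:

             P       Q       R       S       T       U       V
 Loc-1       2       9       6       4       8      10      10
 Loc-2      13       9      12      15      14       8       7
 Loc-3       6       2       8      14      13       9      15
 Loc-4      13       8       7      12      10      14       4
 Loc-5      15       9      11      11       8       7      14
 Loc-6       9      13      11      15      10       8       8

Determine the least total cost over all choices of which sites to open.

Minimum total cost: 52

For any fixed open set, each office goes to its cheapest open site; total = fixed + service.
{Loc-1, Loc-2}: P→Loc-1 2, Q→Loc-1 9, R→Loc-1 6, S→Loc-1 4, T→Loc-1 8, U→Loc-2 8, V→Loc-2 7. Service 44; fixed 8; total 52.
{Loc-1, Loc-6}: P→Loc-1 2, Q→Loc-1 9, R→Loc-1 6, S→Loc-1 4, T→Loc-1 8, U→Loc-6 8, V→Loc-6 8. Service 45; fixed 8; total 53.
{Loc-1, Loc-2, Loc-3}: service 37 + fixed 17 = 54
{Loc-1, Loc-2, Loc-3, Loc-4, Loc-5, Loc-6}: service 33 + fixed 30 = 63
No other subset beats 52.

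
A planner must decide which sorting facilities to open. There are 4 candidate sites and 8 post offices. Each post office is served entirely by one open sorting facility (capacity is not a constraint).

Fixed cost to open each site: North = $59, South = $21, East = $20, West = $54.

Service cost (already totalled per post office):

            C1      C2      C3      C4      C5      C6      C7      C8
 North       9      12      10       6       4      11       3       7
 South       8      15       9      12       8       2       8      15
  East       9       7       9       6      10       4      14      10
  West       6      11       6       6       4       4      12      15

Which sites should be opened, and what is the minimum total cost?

Open East only; minimum total cost 89.

For any fixed open set, each post office goes to its cheapest open site; total = fixed + service.
{East}: C1→East 9, C2→East 7, C3→East 9, C4→East 6, C5→East 10, C6→East 4, C7→East 14, C8→East 10. Service 69; fixed 20; total 89.
{South}: C1→South 8, C2→South 15, C3→South 9, C4→South 12, C5→South 8, C6→South 2, C7→South 8, C8→South 15. Service 77; fixed 21; total 98.
{South, East}: C1→South 8, C2→East 7, C3→South 9, C4→East 6, C5→South 8, C6→South 2, C7→South 8, C8→East 10. Service 58; fixed 41; total 99.
{North, South, East, West}: C1→West 6, C2→East 7, C3→West 6, C4→North 6, C5→North 4, C6→South 2, C7→North 3, C8→North 7. Service 41; fixed 154; total 195.
No other subset beats 89.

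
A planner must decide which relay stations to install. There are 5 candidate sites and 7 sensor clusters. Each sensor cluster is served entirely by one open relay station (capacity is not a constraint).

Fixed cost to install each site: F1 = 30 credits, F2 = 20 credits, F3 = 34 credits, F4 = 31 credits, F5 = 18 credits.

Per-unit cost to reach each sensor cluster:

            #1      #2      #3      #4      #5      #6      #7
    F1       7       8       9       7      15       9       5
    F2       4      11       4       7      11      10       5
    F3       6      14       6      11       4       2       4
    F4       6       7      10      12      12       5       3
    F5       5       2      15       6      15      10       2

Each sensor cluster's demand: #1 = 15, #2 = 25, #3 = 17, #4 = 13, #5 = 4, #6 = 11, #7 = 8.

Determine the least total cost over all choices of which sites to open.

Minimum total cost: 382

For any fixed open set, each sensor cluster goes to its cheapest open site; total = fixed + service.
{F2, F3, F5}: #1→F2 4·15=60, #2→F5 2·25=50, #3→F2 4·17=68, #4→F5 6·13=78, #5→F3 4·4=16, #6→F3 2·11=22, #7→F5 2·8=16. Service 310; fixed 72; total 382.
{F3, F5}: service 359 + fixed 52 = 411
{F1, F2, F3, F5}: #1→F2 4·15=60, #2→F5 2·25=50, #3→F2 4·17=68, #4→F5 6·13=78, #5→F3 4·4=16, #6→F3 2·11=22, #7→F5 2·8=16. Service 310; fixed 102; total 412.
{F1, F2, F3, F4, F5}: service 310 + fixed 133 = 443
No other subset beats 382.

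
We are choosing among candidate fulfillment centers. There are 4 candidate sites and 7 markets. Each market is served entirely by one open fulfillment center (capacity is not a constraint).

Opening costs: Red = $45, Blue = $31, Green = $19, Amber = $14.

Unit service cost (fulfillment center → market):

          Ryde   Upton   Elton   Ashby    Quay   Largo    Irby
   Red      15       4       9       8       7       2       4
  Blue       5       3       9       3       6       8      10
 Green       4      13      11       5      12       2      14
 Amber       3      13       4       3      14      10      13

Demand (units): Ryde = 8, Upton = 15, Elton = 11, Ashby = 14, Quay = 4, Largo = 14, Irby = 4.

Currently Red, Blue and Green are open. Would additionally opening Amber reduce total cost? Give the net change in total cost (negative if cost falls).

Current service cost with {Red, Blue, Green}: 286.
Adding Amber: each market re-picks its cheapest; new service cost 223, saving 63.
Extra fixed cost: 14. Net change = 14 − 63 = -49.
(Totals: 381 → 332.)

Yes — net change −49 (cost falls by 49).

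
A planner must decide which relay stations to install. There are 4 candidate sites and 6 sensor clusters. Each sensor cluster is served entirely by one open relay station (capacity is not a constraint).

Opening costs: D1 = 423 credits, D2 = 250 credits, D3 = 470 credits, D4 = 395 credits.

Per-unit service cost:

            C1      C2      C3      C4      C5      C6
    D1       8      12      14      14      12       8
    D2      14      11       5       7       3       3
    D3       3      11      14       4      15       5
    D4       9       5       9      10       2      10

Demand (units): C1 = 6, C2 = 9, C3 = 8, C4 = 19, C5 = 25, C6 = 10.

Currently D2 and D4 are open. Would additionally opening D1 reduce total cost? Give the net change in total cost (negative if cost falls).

No — net change +417 (cost rises by 417).

Current service cost with {D2, D4}: 352.
Adding D1: each sensor cluster re-picks its cheapest; new service cost 346, saving 6.
Extra fixed cost: 423. Net change = 423 − 6 = 417.
(Totals: 997 → 1414.)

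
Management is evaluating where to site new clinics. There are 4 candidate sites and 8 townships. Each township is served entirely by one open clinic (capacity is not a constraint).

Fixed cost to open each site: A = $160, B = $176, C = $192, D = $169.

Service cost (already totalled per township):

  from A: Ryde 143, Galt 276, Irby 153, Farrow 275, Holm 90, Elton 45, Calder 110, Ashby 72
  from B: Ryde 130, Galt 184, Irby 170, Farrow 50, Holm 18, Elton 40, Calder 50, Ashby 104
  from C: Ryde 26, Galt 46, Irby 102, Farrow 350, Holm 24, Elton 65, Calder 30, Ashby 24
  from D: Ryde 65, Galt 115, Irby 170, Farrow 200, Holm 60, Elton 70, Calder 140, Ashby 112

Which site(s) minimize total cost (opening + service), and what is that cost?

Open B and C; minimum total cost 704.

For any fixed open set, each township goes to its cheapest open site; total = fixed + service.
{B, C}: Ryde→C 26, Galt→C 46, Irby→C 102, Farrow→B 50, Holm→B 18, Elton→B 40, Calder→C 30, Ashby→C 24. Service 336; fixed 368; total 704.
{C}: service 667 + fixed 192 = 859
{A, B, C}: Ryde→C 26, Galt→C 46, Irby→C 102, Farrow→B 50, Holm→B 18, Elton→B 40, Calder→C 30, Ashby→C 24. Service 336; fixed 528; total 864.
{A, B, C, D}: Ryde→C 26, Galt→C 46, Irby→C 102, Farrow→B 50, Holm→B 18, Elton→B 40, Calder→C 30, Ashby→C 24. Service 336; fixed 697; total 1033.
No other subset beats 704.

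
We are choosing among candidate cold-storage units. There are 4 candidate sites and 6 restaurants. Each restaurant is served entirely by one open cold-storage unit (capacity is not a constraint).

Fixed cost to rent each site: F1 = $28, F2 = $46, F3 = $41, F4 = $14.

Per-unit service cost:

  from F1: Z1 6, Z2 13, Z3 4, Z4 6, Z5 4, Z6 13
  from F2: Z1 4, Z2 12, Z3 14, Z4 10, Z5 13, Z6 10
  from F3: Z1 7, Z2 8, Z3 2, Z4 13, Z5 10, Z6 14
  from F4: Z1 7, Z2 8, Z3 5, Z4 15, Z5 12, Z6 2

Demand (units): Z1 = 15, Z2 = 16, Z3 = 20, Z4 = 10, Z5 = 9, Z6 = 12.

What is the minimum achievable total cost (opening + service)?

Minimum total cost: 460

For any fixed open set, each restaurant goes to its cheapest open site; total = fixed + service.
{F1, F4}: Z1→F1 6·15=90, Z2→F4 8·16=128, Z3→F1 4·20=80, Z4→F1 6·10=60, Z5→F1 4·9=36, Z6→F4 2·12=24. Service 418; fixed 42; total 460.
{F1, F3, F4}: service 378 + fixed 83 = 461
{F1, F2, F4}: service 388 + fixed 88 = 476
{F1, F2, F3, F4}: Z1→F2 4·15=60, Z2→F3 8·16=128, Z3→F3 2·20=40, Z4→F1 6·10=60, Z5→F1 4·9=36, Z6→F4 2·12=24. Service 348; fixed 129; total 477.
No other subset beats 460.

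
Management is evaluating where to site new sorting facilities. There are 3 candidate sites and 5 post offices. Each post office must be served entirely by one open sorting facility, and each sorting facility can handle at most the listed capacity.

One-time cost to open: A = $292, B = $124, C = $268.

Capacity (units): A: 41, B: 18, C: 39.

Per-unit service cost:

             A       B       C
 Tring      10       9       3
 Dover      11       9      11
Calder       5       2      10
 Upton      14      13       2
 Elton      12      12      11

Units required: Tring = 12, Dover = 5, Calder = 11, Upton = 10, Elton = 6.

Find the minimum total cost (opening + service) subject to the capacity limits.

Minimum total cost: 581

Open {B, C}: Tring→C 3·12=36, Dover→B 9·5=45, Calder→B 2·11=22, Upton→C 2·10=20, Elton→C 11·6=66.
Loads: B carries 16/18, C carries 28/39. Service 189; fixed 392; total 581.
Next best feasible plan costs 591.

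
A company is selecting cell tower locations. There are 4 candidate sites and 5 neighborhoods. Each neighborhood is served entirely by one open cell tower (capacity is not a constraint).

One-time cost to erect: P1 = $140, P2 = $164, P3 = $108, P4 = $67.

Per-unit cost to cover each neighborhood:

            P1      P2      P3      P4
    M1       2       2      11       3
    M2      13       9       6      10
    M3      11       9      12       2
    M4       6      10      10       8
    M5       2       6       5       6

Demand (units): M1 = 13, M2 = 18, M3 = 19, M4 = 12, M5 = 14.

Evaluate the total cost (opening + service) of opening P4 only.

Total cost: 504

Each neighborhood is assigned to its cheapest site among the open ones.
{P4}: M1→P4 3·13=39, M2→P4 10·18=180, M3→P4 2·19=38, M4→P4 8·12=96, M5→P4 6·14=84. Service 437; fixed 67; total 504.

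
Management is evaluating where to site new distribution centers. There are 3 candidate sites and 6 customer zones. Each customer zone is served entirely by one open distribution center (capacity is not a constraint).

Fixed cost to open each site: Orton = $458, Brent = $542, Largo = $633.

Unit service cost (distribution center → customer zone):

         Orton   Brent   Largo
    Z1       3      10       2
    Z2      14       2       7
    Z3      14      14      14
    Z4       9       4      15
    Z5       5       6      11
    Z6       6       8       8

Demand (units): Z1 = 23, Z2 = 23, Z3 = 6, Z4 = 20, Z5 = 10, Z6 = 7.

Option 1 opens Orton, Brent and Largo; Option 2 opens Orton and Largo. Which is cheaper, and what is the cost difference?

Option 1: {Orton, Brent, Largo}: Z1→Largo 2·23=46, Z2→Brent 2·23=46, Z3→Orton 14·6=84, Z4→Brent 4·20=80, Z5→Orton 5·10=50, Z6→Orton 6·7=42. Service 348; fixed 1633; total 1981.
Option 2: {Orton, Largo}: Z1→Largo 2·23=46, Z2→Largo 7·23=161, Z3→Orton 14·6=84, Z4→Orton 9·20=180, Z5→Orton 5·10=50, Z6→Orton 6·7=42. Service 563; fixed 1091; total 1654.
Difference: |1981 − 1654| = 327.

Option 2 is cheaper by 327.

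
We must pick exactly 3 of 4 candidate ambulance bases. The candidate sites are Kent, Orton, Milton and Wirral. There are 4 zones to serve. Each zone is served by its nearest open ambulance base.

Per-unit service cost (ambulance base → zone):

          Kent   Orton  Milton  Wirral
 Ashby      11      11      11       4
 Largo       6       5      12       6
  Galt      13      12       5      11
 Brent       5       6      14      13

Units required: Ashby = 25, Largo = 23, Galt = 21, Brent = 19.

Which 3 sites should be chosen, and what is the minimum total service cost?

With exactly 3 open, each zone uses its cheapest among the chosen.
{Orton, Milton, Wirral}: Ashby→Wirral 4·25=100, Largo→Orton 5·23=115, Galt→Milton 5·21=105, Brent→Orton 6·19=114. Service cost 434.
{Kent, Milton, Wirral}: service cost 438
{Kent, Orton, Wirral}: service cost 541
Among all 4 size-3 choices, {Orton, Milton, Wirral} is lowest.

Choose Orton, Milton and Wirral; total service cost 434.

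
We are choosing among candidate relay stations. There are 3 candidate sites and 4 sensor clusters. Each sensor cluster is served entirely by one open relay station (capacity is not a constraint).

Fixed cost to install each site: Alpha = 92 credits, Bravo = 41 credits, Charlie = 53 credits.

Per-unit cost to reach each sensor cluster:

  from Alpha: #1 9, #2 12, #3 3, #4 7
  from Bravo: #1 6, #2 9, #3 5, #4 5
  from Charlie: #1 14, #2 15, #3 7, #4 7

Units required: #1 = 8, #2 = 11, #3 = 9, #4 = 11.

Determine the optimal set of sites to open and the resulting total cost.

For any fixed open set, each sensor cluster goes to its cheapest open site; total = fixed + service.
{Bravo}: #1→Bravo 6·8=48, #2→Bravo 9·11=99, #3→Bravo 5·9=45, #4→Bravo 5·11=55. Service 247; fixed 41; total 288.
{Bravo, Charlie}: service 247 + fixed 94 = 341
{Alpha, Bravo}: service 229 + fixed 133 = 362
{Alpha, Bravo, Charlie}: #1→Bravo 6·8=48, #2→Bravo 9·11=99, #3→Alpha 3·9=27, #4→Bravo 5·11=55. Service 229; fixed 186; total 415.
No other subset beats 288.

Open Bravo only; minimum total cost 288.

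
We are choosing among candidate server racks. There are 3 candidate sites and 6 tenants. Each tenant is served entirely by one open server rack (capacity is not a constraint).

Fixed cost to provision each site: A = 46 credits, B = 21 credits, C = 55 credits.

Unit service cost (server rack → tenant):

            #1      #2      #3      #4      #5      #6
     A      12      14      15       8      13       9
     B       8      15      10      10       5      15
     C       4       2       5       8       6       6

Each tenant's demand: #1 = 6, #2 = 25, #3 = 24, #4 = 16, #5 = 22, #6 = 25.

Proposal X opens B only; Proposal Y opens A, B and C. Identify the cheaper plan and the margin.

Proposal Y is cheaper by 625.

Proposal X: {B}: #1→B 8·6=48, #2→B 15·25=375, #3→B 10·24=240, #4→B 10·16=160, #5→B 5·22=110, #6→B 15·25=375. Service 1308; fixed 21; total 1329.
Proposal Y: {A, B, C}: #1→C 4·6=24, #2→C 2·25=50, #3→C 5·24=120, #4→A 8·16=128, #5→B 5·22=110, #6→C 6·25=150. Service 582; fixed 122; total 704.
Difference: |1329 − 704| = 625.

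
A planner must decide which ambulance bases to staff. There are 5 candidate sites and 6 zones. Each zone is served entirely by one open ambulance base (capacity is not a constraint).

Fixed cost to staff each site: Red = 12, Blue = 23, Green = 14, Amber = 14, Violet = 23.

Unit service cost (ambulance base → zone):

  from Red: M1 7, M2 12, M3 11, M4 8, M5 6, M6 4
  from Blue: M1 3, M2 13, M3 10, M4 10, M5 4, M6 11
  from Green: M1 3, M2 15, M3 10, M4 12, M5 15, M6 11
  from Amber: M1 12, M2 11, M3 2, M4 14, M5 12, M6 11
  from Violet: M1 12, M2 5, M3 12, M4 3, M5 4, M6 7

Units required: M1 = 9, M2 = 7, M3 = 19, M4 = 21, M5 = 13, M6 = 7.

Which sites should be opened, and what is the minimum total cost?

For any fixed open set, each zone goes to its cheapest open site; total = fixed + service.
{Red, Green, Amber, Violet}: M1→Green 3·9=27, M2→Violet 5·7=35, M3→Amber 2·19=38, M4→Violet 3·21=63, M5→Violet 4·13=52, M6→Red 4·7=28. Service 243; fixed 63; total 306.
{Red, Blue, Amber, Violet}: M1→Blue 3·9=27, M2→Violet 5·7=35, M3→Amber 2·19=38, M4→Violet 3·21=63, M5→Blue 4·13=52, M6→Red 4·7=28. Service 243; fixed 72; total 315.
{Green, Amber, Violet}: service 264 + fixed 51 = 315
{Red, Blue, Green, Amber, Violet}: service 243 + fixed 86 = 329
No other subset beats 306.

Open Red, Green, Amber and Violet; minimum total cost 306.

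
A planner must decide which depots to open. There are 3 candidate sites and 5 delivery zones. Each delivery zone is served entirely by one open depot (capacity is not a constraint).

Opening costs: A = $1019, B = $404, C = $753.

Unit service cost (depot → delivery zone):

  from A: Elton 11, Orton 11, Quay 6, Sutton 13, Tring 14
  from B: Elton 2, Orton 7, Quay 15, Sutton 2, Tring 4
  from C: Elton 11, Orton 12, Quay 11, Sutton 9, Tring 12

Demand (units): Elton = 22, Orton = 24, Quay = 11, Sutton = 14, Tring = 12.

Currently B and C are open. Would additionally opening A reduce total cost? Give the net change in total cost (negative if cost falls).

Current service cost with {B, C}: 409.
Adding A: each delivery zone re-picks its cheapest; new service cost 354, saving 55.
Extra fixed cost: 1019. Net change = 1019 − 55 = 964.
(Totals: 1566 → 2530.)

No — net change +964 (cost rises by 964).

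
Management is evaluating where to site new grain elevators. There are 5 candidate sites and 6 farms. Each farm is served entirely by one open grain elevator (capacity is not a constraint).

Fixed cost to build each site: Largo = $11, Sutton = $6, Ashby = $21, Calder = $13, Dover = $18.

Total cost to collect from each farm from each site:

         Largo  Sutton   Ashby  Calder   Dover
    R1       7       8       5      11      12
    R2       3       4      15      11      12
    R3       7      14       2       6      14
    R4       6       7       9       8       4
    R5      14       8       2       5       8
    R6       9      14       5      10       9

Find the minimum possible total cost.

Minimum total cost: 52

For any fixed open set, each farm goes to its cheapest open site; total = fixed + service.
{Sutton, Ashby}: R1→Ashby 5, R2→Sutton 4, R3→Ashby 2, R4→Sutton 7, R5→Ashby 2, R6→Ashby 5. Service 25; fixed 27; total 52.
{Largo, Ashby}: service 23 + fixed 32 = 55
{Largo}: service 46 + fixed 11 = 57
{Largo, Sutton, Ashby, Calder, Dover}: service 21 + fixed 69 = 90
No other subset beats 52.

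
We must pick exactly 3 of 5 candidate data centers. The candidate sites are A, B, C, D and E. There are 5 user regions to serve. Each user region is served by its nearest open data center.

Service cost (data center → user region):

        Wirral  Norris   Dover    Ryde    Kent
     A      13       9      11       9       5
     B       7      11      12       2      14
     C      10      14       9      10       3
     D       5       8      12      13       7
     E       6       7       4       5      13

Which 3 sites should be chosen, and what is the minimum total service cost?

Choose B, C and E; total service cost 22.

With exactly 3 open, each user region uses its cheapest among the chosen.
{B, C, E}: Wirral→E 6, Norris→E 7, Dover→E 4, Ryde→B 2, Kent→C 3. Service cost 22.
{A, B, E}: service cost 24
{C, D, E}: service cost 24
Among all 10 size-3 choices, {B, C, E} is lowest.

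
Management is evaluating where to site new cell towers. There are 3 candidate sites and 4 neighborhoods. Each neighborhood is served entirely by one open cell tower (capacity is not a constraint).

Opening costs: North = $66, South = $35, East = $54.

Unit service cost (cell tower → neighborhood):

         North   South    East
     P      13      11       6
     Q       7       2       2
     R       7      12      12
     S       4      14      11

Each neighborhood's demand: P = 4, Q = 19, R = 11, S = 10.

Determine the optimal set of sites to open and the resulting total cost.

Open North and East; minimum total cost 299.

For any fixed open set, each neighborhood goes to its cheapest open site; total = fixed + service.
{North, East}: P→East 6·4=24, Q→East 2·19=38, R→North 7·11=77, S→North 4·10=40. Service 179; fixed 120; total 299.
{North, South}: P→South 11·4=44, Q→South 2·19=38, R→North 7·11=77, S→North 4·10=40. Service 199; fixed 101; total 300.
{North, South, East}: P→East 6·4=24, Q→South 2·19=38, R→North 7·11=77, S→North 4·10=40. Service 179; fixed 155; total 334.
{South}: service 354 + fixed 35 = 389
No other subset beats 299.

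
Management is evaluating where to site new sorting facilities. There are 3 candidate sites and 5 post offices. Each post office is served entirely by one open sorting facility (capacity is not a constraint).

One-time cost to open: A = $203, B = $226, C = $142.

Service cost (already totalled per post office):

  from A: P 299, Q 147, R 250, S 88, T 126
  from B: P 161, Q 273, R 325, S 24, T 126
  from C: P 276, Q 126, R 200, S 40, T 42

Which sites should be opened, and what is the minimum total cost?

For any fixed open set, each post office goes to its cheapest open site; total = fixed + service.
{C}: P→C 276, Q→C 126, R→C 200, S→C 40, T→C 42. Service 684; fixed 142; total 826.
{B, C}: service 553 + fixed 368 = 921
{A, C}: service 684 + fixed 345 = 1029
{A, B, C}: service 553 + fixed 571 = 1124
No other subset beats 826.

Open C only; minimum total cost 826.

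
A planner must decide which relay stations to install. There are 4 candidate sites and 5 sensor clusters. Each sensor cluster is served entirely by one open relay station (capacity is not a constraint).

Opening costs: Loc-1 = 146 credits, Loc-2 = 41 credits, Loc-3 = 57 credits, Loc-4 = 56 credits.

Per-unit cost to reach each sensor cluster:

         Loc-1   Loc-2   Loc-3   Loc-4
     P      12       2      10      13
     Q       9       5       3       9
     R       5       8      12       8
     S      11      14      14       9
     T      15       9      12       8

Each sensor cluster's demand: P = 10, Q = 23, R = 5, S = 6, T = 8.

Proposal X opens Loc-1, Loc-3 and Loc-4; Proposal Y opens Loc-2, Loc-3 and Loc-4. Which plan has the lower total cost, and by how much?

Proposal X: {Loc-1, Loc-3, Loc-4}: P→Loc-3 10·10=100, Q→Loc-3 3·23=69, R→Loc-1 5·5=25, S→Loc-4 9·6=54, T→Loc-4 8·8=64. Service 312; fixed 259; total 571.
Proposal Y: {Loc-2, Loc-3, Loc-4}: P→Loc-2 2·10=20, Q→Loc-3 3·23=69, R→Loc-2 8·5=40, S→Loc-4 9·6=54, T→Loc-4 8·8=64. Service 247; fixed 154; total 401.
Difference: |571 − 401| = 170.

Proposal Y is cheaper by 170.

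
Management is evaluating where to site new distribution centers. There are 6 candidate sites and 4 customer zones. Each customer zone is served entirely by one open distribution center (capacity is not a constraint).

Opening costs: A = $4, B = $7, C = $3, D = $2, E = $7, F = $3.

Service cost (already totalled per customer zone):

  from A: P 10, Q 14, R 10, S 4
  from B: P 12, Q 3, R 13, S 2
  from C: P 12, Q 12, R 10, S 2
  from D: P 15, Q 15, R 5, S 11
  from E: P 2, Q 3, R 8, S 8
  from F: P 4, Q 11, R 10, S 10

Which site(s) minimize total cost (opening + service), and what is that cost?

Open C, D and E; minimum total cost 24.

For any fixed open set, each customer zone goes to its cheapest open site; total = fixed + service.
{C, D, E}: P→E 2, Q→E 3, R→D 5, S→C 2. Service 12; fixed 12; total 24.
{C, E}: service 15 + fixed 10 = 25
{B, D, F}: P→F 4, Q→B 3, R→D 5, S→B 2. Service 14; fixed 12; total 26.
{A, B, C, D, E, F}: service 12 + fixed 26 = 38
No other subset beats 24.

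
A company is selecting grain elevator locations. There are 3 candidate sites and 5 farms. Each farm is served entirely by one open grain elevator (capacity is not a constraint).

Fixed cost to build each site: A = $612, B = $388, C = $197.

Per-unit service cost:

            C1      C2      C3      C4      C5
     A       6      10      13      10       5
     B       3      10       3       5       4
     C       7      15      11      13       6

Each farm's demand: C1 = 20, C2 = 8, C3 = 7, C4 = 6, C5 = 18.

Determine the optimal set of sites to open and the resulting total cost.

For any fixed open set, each farm goes to its cheapest open site; total = fixed + service.
{B}: C1→B 3·20=60, C2→B 10·8=80, C3→B 3·7=21, C4→B 5·6=30, C5→B 4·18=72. Service 263; fixed 388; total 651.
{C}: service 523 + fixed 197 = 720
{B, C}: service 263 + fixed 585 = 848
{A, B, C}: C1→B 3·20=60, C2→A 10·8=80, C3→B 3·7=21, C4→B 5·6=30, C5→B 4·18=72. Service 263; fixed 1197; total 1460.
(All 7 nonempty subsets were checked; B only is lowest.)

Open B only; minimum total cost 651.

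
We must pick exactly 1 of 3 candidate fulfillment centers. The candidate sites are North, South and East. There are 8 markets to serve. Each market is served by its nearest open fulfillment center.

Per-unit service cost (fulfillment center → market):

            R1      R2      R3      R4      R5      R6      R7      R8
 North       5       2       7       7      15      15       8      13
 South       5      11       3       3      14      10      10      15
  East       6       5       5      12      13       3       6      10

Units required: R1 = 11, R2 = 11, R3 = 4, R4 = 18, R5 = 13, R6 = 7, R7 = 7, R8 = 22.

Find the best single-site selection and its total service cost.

Choose East only; total service cost 809.

With exactly 1 open, each market uses its cheapest among the chosen.
{East}: R1→East 6·11=66, R2→East 5·11=55, R3→East 5·4=20, R4→East 12·18=216, R5→East 13·13=169, R6→East 3·7=21, R7→East 6·7=42, R8→East 10·22=220. Service cost 809.
{North}: service cost 873
{South}: service cost 894
Among all 3 size-1 choices, {East} is lowest.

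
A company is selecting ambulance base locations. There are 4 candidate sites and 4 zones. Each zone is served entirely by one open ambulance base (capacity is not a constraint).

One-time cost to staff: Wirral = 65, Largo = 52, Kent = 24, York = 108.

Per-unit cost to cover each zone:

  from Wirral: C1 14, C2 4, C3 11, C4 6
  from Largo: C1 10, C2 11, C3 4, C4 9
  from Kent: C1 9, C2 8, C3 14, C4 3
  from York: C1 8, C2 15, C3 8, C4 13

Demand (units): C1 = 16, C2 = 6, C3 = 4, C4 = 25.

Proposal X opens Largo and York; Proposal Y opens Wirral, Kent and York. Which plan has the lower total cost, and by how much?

Proposal X: {Largo, York}: C1→York 8·16=128, C2→Largo 11·6=66, C3→Largo 4·4=16, C4→Largo 9·25=225. Service 435; fixed 160; total 595.
Proposal Y: {Wirral, Kent, York}: C1→York 8·16=128, C2→Wirral 4·6=24, C3→York 8·4=32, C4→Kent 3·25=75. Service 259; fixed 197; total 456.
Difference: |595 − 456| = 139.

Proposal Y is cheaper by 139.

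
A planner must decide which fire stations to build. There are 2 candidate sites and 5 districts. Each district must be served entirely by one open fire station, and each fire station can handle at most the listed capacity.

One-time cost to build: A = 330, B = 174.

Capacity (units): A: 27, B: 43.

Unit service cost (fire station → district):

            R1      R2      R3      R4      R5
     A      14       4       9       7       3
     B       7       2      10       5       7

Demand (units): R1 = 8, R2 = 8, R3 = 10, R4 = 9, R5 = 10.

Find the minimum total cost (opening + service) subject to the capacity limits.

Minimum total cost: 741

Open {A, B}: R1→B 7·8=56, R2→B 2·8=16, R3→A 9·10=90, R4→B 5·9=45, R5→A 3·10=30.
Loads: A carries 20/27, B carries 25/43. Service 237; fixed 504; total 741.
Next best feasible plan costs 751.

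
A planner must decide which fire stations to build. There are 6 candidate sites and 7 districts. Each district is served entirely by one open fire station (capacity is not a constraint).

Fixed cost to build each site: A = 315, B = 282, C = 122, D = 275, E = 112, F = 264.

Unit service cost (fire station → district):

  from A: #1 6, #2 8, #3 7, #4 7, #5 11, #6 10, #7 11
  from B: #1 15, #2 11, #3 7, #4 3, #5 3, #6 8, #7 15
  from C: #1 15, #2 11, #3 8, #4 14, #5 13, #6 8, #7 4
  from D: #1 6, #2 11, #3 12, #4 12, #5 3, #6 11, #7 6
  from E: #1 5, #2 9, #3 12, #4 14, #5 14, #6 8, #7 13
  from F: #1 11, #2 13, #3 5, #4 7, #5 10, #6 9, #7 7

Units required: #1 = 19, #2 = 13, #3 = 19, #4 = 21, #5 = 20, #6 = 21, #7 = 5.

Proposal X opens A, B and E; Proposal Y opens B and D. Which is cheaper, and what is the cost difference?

Proposal Y is cheaper by 119.

Proposal X: {A, B, E}: #1→E 5·19=95, #2→A 8·13=104, #3→A 7·19=133, #4→B 3·21=63, #5→B 3·20=60, #6→B 8·21=168, #7→A 11·5=55. Service 678; fixed 709; total 1387.
Proposal Y: {B, D}: #1→D 6·19=114, #2→B 11·13=143, #3→B 7·19=133, #4→B 3·21=63, #5→B 3·20=60, #6→B 8·21=168, #7→D 6·5=30. Service 711; fixed 557; total 1268.
Difference: |1387 − 1268| = 119.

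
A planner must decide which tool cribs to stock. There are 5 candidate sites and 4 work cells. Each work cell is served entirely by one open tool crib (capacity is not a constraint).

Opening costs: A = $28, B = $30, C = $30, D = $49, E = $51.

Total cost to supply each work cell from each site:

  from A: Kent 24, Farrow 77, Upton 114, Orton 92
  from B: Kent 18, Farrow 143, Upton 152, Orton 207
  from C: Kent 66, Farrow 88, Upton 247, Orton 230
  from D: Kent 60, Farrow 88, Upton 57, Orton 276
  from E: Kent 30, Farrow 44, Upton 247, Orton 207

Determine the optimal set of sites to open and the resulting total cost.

For any fixed open set, each work cell goes to its cheapest open site; total = fixed + service.
{A, D}: Kent→A 24, Farrow→A 77, Upton→D 57, Orton→A 92. Service 250; fixed 77; total 327.
{A}: Kent→A 24, Farrow→A 77, Upton→A 114, Orton→A 92. Service 307; fixed 28; total 335.
{A, D, E}: Kent→A 24, Farrow→E 44, Upton→D 57, Orton→A 92. Service 217; fixed 128; total 345.
{A, B, C, D, E}: service 211 + fixed 188 = 399
No other subset beats 327.

Open A and D; minimum total cost 327.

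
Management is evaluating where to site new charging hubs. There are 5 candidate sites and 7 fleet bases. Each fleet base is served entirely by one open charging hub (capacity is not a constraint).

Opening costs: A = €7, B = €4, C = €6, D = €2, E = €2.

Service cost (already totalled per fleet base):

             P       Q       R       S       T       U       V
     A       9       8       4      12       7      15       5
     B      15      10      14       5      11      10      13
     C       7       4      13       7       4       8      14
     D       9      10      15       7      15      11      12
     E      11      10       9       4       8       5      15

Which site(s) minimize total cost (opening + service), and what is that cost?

For any fixed open set, each fleet base goes to its cheapest open site; total = fixed + service.
{A, C, E}: P→C 7, Q→C 4, R→A 4, S→E 4, T→C 4, U→E 5, V→A 5. Service 33; fixed 15; total 48.
{A, C, D, E}: service 33 + fixed 17 = 50
{A, E}: service 42 + fixed 9 = 51
{A, B, C, D, E}: P→C 7, Q→C 4, R→A 4, S→E 4, T→C 4, U→E 5, V→A 5. Service 33; fixed 21; total 54.
No other subset beats 48.

Open A, C and E; minimum total cost 48.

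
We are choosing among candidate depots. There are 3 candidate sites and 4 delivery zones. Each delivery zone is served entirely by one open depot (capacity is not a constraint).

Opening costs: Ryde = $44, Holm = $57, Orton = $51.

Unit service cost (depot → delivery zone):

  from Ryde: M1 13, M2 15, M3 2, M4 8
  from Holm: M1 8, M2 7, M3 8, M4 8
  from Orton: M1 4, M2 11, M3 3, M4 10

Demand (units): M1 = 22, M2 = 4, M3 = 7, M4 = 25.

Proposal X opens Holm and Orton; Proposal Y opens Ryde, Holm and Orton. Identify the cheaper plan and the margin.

Proposal X: {Holm, Orton}: M1→Orton 4·22=88, M2→Holm 7·4=28, M3→Orton 3·7=21, M4→Holm 8·25=200. Service 337; fixed 108; total 445.
Proposal Y: {Ryde, Holm, Orton}: M1→Orton 4·22=88, M2→Holm 7·4=28, M3→Ryde 2·7=14, M4→Ryde 8·25=200. Service 330; fixed 152; total 482.
Difference: |445 − 482| = 37.

Proposal X is cheaper by 37.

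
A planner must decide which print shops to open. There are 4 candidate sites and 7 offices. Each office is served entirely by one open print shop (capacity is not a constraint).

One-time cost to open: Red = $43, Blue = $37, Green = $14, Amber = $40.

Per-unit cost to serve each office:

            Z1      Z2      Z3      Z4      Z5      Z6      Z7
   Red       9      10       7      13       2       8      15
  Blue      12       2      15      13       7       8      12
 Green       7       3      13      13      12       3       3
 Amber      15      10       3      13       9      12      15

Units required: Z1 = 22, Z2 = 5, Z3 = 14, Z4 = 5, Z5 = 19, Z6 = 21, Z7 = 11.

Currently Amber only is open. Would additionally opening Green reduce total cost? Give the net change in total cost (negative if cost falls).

Yes — net change −518 (cost falls by 518).

Current service cost with {Amber}: 1075.
Adding Green: each office re-picks its cheapest; new service cost 543, saving 532.
Extra fixed cost: 14. Net change = 14 − 532 = -518.
(Totals: 1115 → 597.)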